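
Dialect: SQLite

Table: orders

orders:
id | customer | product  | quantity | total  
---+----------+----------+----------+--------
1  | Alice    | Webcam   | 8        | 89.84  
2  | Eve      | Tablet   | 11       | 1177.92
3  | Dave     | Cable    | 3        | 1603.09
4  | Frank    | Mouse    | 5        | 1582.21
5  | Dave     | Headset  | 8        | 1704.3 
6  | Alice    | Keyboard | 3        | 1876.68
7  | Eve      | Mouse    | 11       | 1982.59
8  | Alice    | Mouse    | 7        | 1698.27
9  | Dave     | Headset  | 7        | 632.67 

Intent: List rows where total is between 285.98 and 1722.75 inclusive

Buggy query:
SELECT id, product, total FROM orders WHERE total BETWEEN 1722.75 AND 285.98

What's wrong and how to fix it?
Bug: The bounds are reversed; BETWEEN a AND b requires a <= b to match anything

Fix: Swap the bounds so the smaller value comes first

Corrected query:
SELECT id, product, total FROM orders WHERE total BETWEEN 285.98 AND 1722.75

Result:
id | product | total  
---+---------+--------
2  | Tablet  | 1177.92
3  | Cable   | 1603.09
4  | Mouse   | 1582.21
5  | Headset | 1704.3 
8  | Mouse   | 1698.27
9  | Headset | 632.67 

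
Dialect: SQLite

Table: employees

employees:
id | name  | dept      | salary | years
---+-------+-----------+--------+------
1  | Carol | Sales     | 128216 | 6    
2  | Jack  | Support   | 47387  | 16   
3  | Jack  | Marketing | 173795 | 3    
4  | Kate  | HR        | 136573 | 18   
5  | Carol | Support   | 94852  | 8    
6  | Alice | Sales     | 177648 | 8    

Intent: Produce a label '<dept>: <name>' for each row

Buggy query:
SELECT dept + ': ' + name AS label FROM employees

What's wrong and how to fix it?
Bug: SQLite uses || for string concatenation; + coerces text to numbers (yielding 0)

Fix: Replace + with || to concatenate text

Corrected query:
SELECT dept || ': ' || name AS label FROM employees

Result:
label          
---------------
Sales: Carol   
Support: Jack  
Marketing: Jack
HR: Kate       
Support: Carol 
Sales: Alice   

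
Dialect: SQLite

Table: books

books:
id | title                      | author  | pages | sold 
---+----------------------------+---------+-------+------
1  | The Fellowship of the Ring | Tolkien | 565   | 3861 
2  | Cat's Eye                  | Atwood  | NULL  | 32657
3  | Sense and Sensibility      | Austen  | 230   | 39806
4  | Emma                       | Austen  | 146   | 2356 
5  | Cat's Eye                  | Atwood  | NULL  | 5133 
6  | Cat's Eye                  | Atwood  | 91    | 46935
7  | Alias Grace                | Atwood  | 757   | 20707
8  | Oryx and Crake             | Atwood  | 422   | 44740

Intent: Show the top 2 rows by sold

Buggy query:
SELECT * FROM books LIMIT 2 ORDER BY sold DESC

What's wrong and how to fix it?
Bug: LIMIT must come after ORDER BY

Fix: Sort with ORDER BY, then apply LIMIT

Corrected query:
SELECT * FROM books ORDER BY sold DESC LIMIT 2

Result:
id | title          | author | pages | sold 
---+----------------+--------+-------+------
6  | Cat's Eye      | Atwood | 91    | 46935
8  | Oryx and Crake | Atwood | 422   | 44740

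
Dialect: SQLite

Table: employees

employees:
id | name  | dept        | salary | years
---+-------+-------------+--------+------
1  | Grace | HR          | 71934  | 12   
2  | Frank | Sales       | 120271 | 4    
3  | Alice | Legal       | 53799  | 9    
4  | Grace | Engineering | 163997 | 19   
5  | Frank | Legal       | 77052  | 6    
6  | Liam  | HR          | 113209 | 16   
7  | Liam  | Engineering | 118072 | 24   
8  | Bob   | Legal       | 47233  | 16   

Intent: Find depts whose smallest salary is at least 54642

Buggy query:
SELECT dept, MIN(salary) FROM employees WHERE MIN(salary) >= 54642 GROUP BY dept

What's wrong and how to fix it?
Bug: Aggregates like MIN are computed per group after WHERE runs

Fix: Replace WHERE with HAVING after the GROUP BY

Corrected query:
SELECT dept, MIN(salary) FROM employees GROUP BY dept HAVING MIN(salary) >= 54642

Result:
dept        | MIN(salary)
------------+------------
Engineering | 118072     
HR          | 71934      
Sales       | 120271     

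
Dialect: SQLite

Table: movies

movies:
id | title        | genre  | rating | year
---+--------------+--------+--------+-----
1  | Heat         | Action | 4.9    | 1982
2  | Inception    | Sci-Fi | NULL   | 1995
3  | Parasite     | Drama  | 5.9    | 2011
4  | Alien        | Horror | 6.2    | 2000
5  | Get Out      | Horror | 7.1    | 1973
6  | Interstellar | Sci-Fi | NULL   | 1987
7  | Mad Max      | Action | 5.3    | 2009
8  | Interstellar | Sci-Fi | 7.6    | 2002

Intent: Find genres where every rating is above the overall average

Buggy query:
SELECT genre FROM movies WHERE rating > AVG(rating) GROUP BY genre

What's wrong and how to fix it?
Bug: AVG() is an aggregate; it can't sit directly in WHERE

Fix: Compute the overall average in a scalar subquery and compare each group's MIN against it in HAVING

Corrected query:
SELECT genre FROM movies GROUP BY genre HAVING MIN(rating) > (SELECT AVG(rating) FROM movies)

Result:
genre 
------
Horror
Sci-Fi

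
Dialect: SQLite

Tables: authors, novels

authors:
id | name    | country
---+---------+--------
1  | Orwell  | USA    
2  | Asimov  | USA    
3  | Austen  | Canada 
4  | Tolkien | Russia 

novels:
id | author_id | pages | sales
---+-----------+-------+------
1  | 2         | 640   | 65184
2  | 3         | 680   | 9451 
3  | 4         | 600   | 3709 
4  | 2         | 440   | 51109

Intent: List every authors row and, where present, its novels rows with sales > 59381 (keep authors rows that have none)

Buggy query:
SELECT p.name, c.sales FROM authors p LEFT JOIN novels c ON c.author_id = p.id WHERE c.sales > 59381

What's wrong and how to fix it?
Bug: Filtering c.sales in WHERE discards the NULL rows produced by LEFT JOIN, turning it into an inner join

Fix: Move the right-table condition into the ON clause so unmatched parents are kept

Corrected query:
SELECT p.name, c.sales FROM authors p LEFT JOIN novels c ON c.author_id = p.id AND c.sales > 59381

Result:
name    | sales
--------+------
Orwell  | NULL 
Asimov  | 65184
Austen  | NULL 
Tolkien | NULL 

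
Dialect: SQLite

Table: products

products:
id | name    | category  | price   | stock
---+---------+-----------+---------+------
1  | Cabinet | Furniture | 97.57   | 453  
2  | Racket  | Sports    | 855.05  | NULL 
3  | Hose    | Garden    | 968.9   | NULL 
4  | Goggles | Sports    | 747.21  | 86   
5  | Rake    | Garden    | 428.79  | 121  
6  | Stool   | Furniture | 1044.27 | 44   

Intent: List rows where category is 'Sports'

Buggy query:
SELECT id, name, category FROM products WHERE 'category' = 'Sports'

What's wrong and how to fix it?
Bug: Single quotes denote string literals in SQL; the column name is being compared as a constant string

Fix: Reference the column as category without single quotes

Corrected query:
SELECT id, name, category FROM products WHERE category = 'Sports'

Result:
id | name    | category
---+---------+---------
2  | Racket  | Sports  
4  | Goggles | Sports  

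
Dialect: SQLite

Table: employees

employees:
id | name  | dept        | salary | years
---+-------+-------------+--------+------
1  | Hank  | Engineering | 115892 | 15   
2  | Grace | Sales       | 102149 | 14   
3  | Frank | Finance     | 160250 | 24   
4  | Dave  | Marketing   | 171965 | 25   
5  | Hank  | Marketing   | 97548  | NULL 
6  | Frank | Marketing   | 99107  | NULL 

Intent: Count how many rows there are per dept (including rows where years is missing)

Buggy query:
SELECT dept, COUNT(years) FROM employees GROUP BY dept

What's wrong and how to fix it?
Bug: COUNT(years) skips NULLs, so groups with missing years are undercounted

Fix: Replace COUNT(years) with COUNT(*)

Corrected query:
SELECT dept, COUNT(*) FROM employees GROUP BY dept

Result:
dept        | COUNT(*)
------------+---------
Engineering | 1       
Finance     | 1       
Marketing   | 3       
Sales       | 1       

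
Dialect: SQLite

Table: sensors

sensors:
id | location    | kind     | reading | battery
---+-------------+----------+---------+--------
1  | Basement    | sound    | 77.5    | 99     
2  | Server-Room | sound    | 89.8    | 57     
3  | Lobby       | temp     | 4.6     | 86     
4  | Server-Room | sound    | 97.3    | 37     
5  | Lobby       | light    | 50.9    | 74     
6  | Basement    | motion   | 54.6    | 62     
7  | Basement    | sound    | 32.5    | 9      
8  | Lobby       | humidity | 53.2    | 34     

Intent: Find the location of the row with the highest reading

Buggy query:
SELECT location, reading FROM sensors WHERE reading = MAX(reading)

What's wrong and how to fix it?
Bug: MAX(reading) is an aggregate and cannot be used directly in WHERE

Fix: Wrap MAX in a scalar subquery so WHERE compares against a single value

Corrected query:
SELECT location, reading FROM sensors WHERE reading = (SELECT MAX(reading) FROM sensors)

Result:
location    | reading
------------+--------
Server-Room | 97.3   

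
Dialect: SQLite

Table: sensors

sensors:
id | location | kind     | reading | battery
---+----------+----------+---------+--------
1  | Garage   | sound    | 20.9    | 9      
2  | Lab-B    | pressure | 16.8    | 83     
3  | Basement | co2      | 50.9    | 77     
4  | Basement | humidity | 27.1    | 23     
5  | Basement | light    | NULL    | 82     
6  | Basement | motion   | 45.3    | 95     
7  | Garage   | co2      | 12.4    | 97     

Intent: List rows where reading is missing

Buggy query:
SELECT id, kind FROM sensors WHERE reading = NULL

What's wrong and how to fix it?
Bug: Comparing to NULL with '=' never matches; NULL = NULL is unknown, not true

Fix: Use IS NULL to test for NULL

Corrected query:
SELECT id, kind FROM sensors WHERE reading IS NULL

Result:
id | kind 
---+------
5  | light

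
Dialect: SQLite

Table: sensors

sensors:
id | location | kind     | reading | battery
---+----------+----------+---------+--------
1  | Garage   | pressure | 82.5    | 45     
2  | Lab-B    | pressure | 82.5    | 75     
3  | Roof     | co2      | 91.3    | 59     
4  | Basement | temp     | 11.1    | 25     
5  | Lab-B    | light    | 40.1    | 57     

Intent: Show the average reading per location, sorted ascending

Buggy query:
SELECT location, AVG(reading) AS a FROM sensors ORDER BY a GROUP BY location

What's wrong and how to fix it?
Bug: GROUP BY must precede ORDER BY

Fix: Move ORDER BY to the end, after GROUP BY

Corrected query:
SELECT location, AVG(reading) AS a FROM sensors GROUP BY location ORDER BY a

Result:
location | a   
---------+-----
Basement | 11.1
Lab-B    | 61.3
Garage   | 82.5
Roof     | 91.3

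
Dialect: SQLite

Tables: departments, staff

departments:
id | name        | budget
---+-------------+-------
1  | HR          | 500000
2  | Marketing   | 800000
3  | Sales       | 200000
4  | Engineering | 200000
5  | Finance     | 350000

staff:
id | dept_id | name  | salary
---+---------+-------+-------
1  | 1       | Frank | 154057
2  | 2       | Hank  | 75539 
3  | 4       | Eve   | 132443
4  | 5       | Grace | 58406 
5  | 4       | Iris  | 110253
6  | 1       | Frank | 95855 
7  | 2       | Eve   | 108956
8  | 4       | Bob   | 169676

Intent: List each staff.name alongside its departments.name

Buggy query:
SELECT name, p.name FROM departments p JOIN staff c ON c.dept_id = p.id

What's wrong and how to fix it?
Bug: 'name' exists in both joined tables, so the database can't tell which one is meant

Fix: Prefix ambiguous columns with the table alias

Corrected query:
SELECT c.name, p.name FROM departments p JOIN staff c ON c.dept_id = p.id

Result:
name  | name       
------+------------
Frank | HR         
Hank  | Marketing  
Eve   | Engineering
Grace | Finance    
Iris  | Engineering
Frank | HR         
Eve   | Marketing  
Bob   | Engineering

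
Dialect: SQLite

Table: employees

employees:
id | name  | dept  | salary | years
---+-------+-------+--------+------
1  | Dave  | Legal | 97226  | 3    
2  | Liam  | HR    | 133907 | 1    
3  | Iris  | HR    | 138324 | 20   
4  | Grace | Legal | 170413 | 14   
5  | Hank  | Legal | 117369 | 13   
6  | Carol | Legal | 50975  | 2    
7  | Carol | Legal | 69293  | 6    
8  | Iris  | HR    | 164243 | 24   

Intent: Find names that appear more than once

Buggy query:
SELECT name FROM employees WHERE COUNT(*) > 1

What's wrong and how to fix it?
Bug: COUNT(*) is an aggregate and cannot be used in WHERE

Fix: GROUP BY name, then filter groups with HAVING COUNT(*) > 1

Corrected query:
SELECT name FROM employees GROUP BY name HAVING COUNT(*) > 1

Result:
name 
-----
Carol
Iris 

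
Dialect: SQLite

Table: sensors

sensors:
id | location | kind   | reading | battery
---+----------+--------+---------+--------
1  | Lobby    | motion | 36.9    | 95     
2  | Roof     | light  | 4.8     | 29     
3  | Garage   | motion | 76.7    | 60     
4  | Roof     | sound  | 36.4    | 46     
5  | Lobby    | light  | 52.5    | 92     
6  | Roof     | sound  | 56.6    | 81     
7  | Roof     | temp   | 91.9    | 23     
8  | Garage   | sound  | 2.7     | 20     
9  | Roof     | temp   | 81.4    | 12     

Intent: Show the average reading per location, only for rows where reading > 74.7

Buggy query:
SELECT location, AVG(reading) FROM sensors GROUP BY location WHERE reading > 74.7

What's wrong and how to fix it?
Bug: WHERE cannot follow GROUP BY

Fix: Place WHERE between FROM and GROUP BY

Corrected query:
SELECT location, AVG(reading) FROM sensors WHERE reading > 74.7 GROUP BY location

Result:
location | AVG(reading)
---------+-------------
Garage   | 76.7        
Roof     | 86.65       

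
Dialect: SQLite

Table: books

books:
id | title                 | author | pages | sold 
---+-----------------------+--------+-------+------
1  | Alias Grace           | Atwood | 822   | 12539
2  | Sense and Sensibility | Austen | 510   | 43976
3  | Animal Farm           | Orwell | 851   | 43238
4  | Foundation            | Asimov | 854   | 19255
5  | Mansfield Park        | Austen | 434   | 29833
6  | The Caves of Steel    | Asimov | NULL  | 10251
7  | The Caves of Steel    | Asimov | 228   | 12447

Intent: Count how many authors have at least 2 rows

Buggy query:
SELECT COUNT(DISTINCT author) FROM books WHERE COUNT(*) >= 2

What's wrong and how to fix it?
Bug: WHERE filters individual rows, not groups, so a group-level COUNT is invalid there

Fix: Group first with HAVING COUNT(*) >= 2, then COUNT the resulting groups

Corrected query:
SELECT COUNT(*) FROM (SELECT author FROM books GROUP BY author HAVING COUNT(*) >= 2)

Result:
COUNT(*)
--------
2       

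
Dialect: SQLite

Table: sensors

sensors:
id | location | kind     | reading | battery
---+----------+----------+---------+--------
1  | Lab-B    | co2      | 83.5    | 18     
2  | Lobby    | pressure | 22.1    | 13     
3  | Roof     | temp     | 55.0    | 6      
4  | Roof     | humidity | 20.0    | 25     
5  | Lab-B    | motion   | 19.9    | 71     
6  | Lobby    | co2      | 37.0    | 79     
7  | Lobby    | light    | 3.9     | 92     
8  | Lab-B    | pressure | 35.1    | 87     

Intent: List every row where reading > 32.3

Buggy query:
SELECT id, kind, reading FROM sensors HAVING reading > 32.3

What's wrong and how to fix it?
Bug: HAVING filters the output of aggregation, but this query has no GROUP BY and no aggregate functions, so SQLite rejects it (HAVING clause on a non-aggregate query); the condition here is per row

Fix: Use WHERE for row-level filtering

Corrected query:
SELECT id, kind, reading FROM sensors WHERE reading > 32.3

Result:
id | kind     | reading
---+----------+--------
1  | co2      | 83.5   
3  | temp     | 55     
6  | co2      | 37     
8  | pressure | 35.1   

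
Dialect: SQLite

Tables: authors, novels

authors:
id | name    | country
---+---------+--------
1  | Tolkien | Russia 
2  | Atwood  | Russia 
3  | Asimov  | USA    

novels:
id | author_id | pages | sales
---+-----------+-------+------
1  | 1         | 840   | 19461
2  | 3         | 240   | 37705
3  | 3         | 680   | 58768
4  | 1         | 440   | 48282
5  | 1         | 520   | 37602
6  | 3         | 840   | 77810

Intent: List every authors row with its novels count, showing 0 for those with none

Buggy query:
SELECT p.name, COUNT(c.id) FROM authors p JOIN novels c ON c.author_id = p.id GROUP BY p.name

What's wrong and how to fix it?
Bug: INNER JOIN drops authors rows that have no matching novels rows

Fix: Switch to LEFT JOIN to retain unmatched parent rows

Corrected query:
SELECT p.name, COUNT(c.id) FROM authors p LEFT JOIN novels c ON c.author_id = p.id GROUP BY p.name

Result:
name    | COUNT(c.id)
--------+------------
Asimov  | 3          
Atwood  | 0          
Tolkien | 3          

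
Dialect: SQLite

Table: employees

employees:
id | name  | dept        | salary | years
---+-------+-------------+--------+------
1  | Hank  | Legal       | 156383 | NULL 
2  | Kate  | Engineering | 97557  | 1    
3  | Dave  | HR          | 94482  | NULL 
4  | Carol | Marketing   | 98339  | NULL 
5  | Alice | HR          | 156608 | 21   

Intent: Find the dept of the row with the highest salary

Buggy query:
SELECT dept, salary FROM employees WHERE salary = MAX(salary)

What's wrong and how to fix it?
Bug: WHERE is evaluated per row; an aggregate over the whole table isn't defined there

Fix: Use a subquery: WHERE salary = (SELECT MAX(salary) FROM employees)

Corrected query:
SELECT dept, salary FROM employees WHERE salary = (SELECT MAX(salary) FROM employees)

Result:
dept | salary
-----+-------
HR   | 156608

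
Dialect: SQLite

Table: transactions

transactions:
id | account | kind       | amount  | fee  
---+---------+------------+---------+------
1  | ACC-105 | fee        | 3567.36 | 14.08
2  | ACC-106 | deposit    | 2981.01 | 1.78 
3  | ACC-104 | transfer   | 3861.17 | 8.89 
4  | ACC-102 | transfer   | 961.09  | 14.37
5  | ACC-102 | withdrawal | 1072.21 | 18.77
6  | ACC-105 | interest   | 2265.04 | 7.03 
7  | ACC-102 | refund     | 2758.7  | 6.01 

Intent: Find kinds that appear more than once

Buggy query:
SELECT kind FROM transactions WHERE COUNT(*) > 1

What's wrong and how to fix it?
Bug: COUNT(*) is an aggregate and cannot be used in WHERE

Fix: GROUP BY kind, then filter groups with HAVING COUNT(*) > 1

Corrected query:
SELECT kind FROM transactions GROUP BY kind HAVING COUNT(*) > 1

Result:
kind    
--------
transfer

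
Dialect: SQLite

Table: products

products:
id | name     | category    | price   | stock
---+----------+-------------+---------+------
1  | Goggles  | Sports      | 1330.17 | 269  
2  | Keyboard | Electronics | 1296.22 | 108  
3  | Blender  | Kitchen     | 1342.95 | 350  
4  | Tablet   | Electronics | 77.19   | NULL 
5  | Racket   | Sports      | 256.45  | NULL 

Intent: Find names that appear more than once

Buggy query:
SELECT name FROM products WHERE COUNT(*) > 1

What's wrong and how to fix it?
Bug: WHERE can't reference COUNT(*); aggregates are computed after WHERE

Fix: Group first, then use HAVING for the count condition

Corrected query:
SELECT name FROM products GROUP BY name HAVING COUNT(*) > 1

Result:
(no rows)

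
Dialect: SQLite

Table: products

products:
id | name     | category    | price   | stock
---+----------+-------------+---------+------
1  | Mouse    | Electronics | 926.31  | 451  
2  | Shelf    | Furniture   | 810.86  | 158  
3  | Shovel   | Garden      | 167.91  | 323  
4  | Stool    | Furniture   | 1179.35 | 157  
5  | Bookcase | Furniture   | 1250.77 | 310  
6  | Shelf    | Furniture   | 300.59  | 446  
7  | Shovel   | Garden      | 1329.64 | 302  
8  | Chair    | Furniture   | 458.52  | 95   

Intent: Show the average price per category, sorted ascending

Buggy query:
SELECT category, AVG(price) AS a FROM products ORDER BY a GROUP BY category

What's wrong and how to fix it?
Bug: GROUP BY must precede ORDER BY

Fix: Reorder: SELECT … FROM … GROUP BY … ORDER BY …

Corrected query:
SELECT category, AVG(price) AS a FROM products GROUP BY category ORDER BY a

Result:
category    | a      
------------+--------
Garden      | 748.775
Furniture   | 800.018
Electronics | 926.31 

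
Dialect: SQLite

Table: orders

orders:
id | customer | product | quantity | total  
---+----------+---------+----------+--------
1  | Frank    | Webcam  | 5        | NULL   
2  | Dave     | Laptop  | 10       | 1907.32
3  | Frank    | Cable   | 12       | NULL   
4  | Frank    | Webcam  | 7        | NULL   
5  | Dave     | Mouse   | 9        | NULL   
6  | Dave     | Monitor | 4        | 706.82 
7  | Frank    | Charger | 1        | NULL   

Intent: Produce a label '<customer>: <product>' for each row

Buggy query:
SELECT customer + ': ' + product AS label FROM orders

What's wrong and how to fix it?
Bug: '+' is numeric addition; on text columns SQLite converts them to 0 instead of concatenating

Fix: Use the || operator for string concatenation

Corrected query:
SELECT customer || ': ' || product AS label FROM orders

Result:
label         
--------------
Frank: Webcam 
Dave: Laptop  
Frank: Cable  
Frank: Webcam 
Dave: Mouse   
Dave: Monitor 
Frank: Charger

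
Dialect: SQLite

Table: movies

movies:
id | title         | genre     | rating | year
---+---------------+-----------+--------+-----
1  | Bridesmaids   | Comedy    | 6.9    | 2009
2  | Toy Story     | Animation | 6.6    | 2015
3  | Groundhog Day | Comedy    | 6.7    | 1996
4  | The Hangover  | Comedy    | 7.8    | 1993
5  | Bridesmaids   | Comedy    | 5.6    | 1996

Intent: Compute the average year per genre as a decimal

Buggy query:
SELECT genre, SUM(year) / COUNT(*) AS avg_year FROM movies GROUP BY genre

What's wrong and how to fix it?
Bug: SUM(year) and COUNT(*) are both integers; the division truncates the fractional part

Fix: Multiply by 1.0 (or CAST to REAL) to force floating-point division

Corrected query:
SELECT genre, SUM(year) * 1.0 / COUNT(*) AS avg_year FROM movies GROUP BY genre

Result:
genre     | avg_year
----------+---------
Animation | 2015    
Comedy    | 1998.5  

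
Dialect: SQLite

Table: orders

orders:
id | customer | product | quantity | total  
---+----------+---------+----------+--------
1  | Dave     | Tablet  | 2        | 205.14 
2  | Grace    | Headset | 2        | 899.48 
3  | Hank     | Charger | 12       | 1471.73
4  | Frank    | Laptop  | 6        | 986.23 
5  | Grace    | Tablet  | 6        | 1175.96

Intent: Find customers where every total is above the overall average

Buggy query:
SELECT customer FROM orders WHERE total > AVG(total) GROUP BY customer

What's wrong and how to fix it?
Bug: WHERE evaluates per row before aggregation, so AVG() is unavailable

Fix: Use a subquery for AVG and a HAVING MIN(...) filter so the condition holds for every row in the group

Corrected query:
SELECT customer FROM orders GROUP BY customer HAVING MIN(total) > (SELECT AVG(total) FROM orders)

Result:
customer
--------
Frank   
Hank    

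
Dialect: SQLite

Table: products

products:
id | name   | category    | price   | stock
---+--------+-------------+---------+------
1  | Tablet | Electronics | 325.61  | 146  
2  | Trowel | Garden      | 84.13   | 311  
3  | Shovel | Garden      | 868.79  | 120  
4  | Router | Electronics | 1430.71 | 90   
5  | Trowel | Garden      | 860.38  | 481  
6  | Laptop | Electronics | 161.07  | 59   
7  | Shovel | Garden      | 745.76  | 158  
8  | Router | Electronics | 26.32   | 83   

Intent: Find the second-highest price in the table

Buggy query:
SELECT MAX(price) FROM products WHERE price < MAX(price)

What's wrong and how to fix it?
Bug: The inner MAX is an aggregate inside WHERE, which is not allowed

Fix: Put the inner MAX in a scalar subquery

Corrected query:
SELECT MAX(price) FROM products WHERE price < (SELECT MAX(price) FROM products)

Result:
MAX(price)
----------
868.79    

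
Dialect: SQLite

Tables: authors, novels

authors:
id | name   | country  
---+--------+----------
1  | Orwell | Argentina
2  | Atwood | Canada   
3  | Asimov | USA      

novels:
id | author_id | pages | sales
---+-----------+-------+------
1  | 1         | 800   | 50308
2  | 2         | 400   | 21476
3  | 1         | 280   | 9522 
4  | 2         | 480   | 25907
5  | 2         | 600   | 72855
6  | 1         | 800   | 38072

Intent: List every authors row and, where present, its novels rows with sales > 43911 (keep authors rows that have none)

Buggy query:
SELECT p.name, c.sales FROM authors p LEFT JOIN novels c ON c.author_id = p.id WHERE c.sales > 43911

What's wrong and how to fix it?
Bug: Filtering c.sales in WHERE discards the NULL rows produced by LEFT JOIN, turning it into an inner join

Fix: Put 'c.sales > 43911' in the JOIN's ON clause instead of WHERE

Corrected query:
SELECT p.name, c.sales FROM authors p LEFT JOIN novels c ON c.author_id = p.id AND c.sales > 43911

Result:
name   | sales
-------+------
Orwell | 50308
Atwood | 72855
Asimov | NULL 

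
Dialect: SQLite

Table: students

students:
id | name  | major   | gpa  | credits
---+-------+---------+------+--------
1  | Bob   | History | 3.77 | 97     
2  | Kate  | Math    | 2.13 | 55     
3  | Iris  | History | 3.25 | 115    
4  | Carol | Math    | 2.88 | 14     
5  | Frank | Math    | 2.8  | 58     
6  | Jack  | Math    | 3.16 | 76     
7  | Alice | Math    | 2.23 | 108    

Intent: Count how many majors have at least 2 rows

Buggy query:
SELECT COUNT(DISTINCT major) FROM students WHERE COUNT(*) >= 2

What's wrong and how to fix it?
Bug: COUNT(*) cannot appear in WHERE; the per-group count doesn't exist yet

Fix: Group first with HAVING COUNT(*) >= 2, then COUNT the resulting groups

Corrected query:
SELECT COUNT(*) FROM (SELECT major FROM students GROUP BY major HAVING COUNT(*) >= 2)

Result:
COUNT(*)
--------
2       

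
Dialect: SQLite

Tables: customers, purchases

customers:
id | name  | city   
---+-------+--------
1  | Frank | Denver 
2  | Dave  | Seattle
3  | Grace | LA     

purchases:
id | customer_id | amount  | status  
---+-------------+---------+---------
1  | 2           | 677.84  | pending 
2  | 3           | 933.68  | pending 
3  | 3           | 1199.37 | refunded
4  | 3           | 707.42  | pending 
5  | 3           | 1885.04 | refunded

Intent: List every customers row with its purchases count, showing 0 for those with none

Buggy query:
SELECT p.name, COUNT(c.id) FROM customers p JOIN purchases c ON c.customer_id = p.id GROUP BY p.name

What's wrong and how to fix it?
Bug: An inner join excludes parents with zero children

Fix: Use LEFT JOIN so parents without children still appear (COUNT(c.id) gives 0)

Corrected query:
SELECT p.name, COUNT(c.id) FROM customers p LEFT JOIN purchases c ON c.customer_id = p.id GROUP BY p.name

Result:
name  | COUNT(c.id)
------+------------
Dave  | 1          
Frank | 0          
Grace | 4          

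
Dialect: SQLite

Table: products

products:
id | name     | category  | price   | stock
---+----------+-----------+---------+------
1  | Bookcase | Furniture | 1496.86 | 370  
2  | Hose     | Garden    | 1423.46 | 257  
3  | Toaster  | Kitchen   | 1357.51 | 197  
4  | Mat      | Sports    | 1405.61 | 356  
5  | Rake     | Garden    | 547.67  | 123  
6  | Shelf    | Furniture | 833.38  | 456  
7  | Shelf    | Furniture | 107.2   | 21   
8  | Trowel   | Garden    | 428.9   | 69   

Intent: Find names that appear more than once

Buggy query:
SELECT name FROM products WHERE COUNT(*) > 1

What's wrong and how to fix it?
Bug: COUNT(*) is an aggregate and cannot be used in WHERE

Fix: GROUP BY name, then filter groups with HAVING COUNT(*) > 1

Corrected query:
SELECT name FROM products GROUP BY name HAVING COUNT(*) > 1

Result:
name 
-----
Shelf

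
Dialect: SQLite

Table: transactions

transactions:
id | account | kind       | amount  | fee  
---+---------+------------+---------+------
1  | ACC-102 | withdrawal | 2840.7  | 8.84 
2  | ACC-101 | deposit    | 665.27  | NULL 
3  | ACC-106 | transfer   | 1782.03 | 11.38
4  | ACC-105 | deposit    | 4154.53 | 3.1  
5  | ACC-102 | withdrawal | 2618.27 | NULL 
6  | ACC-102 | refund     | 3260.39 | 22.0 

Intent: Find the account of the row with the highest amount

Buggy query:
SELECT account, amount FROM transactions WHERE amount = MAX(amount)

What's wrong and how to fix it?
Bug: MAX(amount) is an aggregate and cannot be used directly in WHERE

Fix: Wrap MAX in a scalar subquery so WHERE compares against a single value

Corrected query:
SELECT account, amount FROM transactions WHERE amount = (SELECT MAX(amount) FROM transactions)

Result:
account | amount 
--------+--------
ACC-105 | 4154.53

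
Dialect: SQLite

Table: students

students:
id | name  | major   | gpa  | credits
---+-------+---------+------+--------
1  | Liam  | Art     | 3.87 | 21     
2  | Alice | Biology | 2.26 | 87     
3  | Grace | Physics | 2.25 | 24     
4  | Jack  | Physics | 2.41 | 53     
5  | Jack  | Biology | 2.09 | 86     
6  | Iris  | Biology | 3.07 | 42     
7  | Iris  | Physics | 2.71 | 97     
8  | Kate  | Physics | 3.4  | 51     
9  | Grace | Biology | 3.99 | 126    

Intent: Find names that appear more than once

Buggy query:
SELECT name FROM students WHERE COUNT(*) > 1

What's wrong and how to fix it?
Bug: COUNT(*) is an aggregate and cannot be used in WHERE

Fix: GROUP BY name, then filter groups with HAVING COUNT(*) > 1

Corrected query:
SELECT name FROM students GROUP BY name HAVING COUNT(*) > 1

Result:
name 
-----
Grace
Iris 
Jack 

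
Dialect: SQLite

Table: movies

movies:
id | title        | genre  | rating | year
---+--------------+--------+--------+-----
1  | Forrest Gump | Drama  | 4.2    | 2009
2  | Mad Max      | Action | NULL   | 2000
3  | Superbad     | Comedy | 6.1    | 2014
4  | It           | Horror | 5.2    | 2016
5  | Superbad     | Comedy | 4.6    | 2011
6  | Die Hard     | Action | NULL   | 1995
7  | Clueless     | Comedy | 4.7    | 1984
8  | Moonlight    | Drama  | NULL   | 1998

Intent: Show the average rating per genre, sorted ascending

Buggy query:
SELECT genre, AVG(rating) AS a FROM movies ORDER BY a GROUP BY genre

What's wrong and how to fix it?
Bug: ORDER BY appears before GROUP BY; SQL clause order requires GROUP BY first

Fix: Move ORDER BY to the end, after GROUP BY

Corrected query:
SELECT genre, AVG(rating) AS a FROM movies GROUP BY genre ORDER BY a

Result:
genre  | a       
-------+---------
Action | NULL    
Drama  | 4.2     
Comedy | 5.133333
Horror | 5.2     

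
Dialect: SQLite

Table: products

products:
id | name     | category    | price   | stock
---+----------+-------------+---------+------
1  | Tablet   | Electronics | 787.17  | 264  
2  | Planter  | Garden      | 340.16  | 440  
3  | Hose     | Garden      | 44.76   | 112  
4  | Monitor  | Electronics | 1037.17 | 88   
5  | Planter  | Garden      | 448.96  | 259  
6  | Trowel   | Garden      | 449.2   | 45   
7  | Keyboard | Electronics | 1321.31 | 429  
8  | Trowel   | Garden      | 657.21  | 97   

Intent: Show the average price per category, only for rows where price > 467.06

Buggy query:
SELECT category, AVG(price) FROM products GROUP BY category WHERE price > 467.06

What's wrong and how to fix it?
Bug: Row-level WHERE must come before GROUP BY in the clause order

Fix: Move the WHERE clause before GROUP BY

Corrected query:
SELECT category, AVG(price) FROM products WHERE price > 467.06 GROUP BY category

Result:
category    | AVG(price)
------------+-----------
Electronics | 1048.55   
Garden      | 657.21    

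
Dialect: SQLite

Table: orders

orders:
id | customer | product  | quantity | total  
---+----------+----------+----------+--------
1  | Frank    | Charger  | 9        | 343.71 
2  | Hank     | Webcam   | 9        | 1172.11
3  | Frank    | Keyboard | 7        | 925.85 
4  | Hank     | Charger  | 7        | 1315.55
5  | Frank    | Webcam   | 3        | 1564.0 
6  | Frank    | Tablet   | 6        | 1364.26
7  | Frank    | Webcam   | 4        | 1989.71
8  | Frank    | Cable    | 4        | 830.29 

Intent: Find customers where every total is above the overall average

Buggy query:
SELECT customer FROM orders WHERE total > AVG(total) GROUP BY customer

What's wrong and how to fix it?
Bug: AVG() is an aggregate; it can't sit directly in WHERE

Fix: Compute the overall average in a scalar subquery and compare each group's MIN against it in HAVING

Corrected query:
SELECT customer FROM orders GROUP BY customer HAVING MIN(total) > (SELECT AVG(total) FROM orders)

Result:
(no rows)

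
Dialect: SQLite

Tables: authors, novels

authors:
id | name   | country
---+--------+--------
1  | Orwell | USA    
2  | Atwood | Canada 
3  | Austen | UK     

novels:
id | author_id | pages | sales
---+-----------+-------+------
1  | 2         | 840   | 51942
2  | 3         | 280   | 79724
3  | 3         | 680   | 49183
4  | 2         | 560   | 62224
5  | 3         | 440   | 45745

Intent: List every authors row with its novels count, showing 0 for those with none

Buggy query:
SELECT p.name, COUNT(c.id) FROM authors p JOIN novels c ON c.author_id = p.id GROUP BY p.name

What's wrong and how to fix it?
Bug: An inner join excludes parents with zero children

Fix: Switch to LEFT JOIN to retain unmatched parent rows

Corrected query:
SELECT p.name, COUNT(c.id) FROM authors p LEFT JOIN novels c ON c.author_id = p.id GROUP BY p.name

Result:
name   | COUNT(c.id)
-------+------------
Atwood | 2          
Austen | 3          
Orwell | 0          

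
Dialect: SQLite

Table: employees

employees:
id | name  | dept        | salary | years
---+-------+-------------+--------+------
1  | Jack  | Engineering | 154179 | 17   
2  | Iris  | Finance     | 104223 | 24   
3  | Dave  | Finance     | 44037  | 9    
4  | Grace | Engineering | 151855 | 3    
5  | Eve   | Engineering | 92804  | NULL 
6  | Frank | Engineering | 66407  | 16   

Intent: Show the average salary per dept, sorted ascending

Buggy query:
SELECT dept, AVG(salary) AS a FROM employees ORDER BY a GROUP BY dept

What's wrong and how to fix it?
Bug: GROUP BY must precede ORDER BY

Fix: Move ORDER BY to the end, after GROUP BY

Corrected query:
SELECT dept, AVG(salary) AS a FROM employees GROUP BY dept ORDER BY a

Result:
dept        | a        
------------+----------
Finance     | 74130    
Engineering | 116311.25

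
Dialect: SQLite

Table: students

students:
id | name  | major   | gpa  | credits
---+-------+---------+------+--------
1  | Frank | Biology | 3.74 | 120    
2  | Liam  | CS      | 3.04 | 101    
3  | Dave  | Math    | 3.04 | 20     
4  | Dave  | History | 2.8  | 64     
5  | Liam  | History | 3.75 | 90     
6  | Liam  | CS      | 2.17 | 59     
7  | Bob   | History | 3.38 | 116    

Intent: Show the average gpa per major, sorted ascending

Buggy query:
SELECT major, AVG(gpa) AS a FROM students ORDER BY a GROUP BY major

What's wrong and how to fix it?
Bug: ORDER BY appears before GROUP BY; SQL clause order requires GROUP BY first

Fix: Reorder: SELECT … FROM … GROUP BY … ORDER BY …

Corrected query:
SELECT major, AVG(gpa) AS a FROM students GROUP BY major ORDER BY a

Result:
major   | a    
--------+------
CS      | 2.605
Math    | 3.04 
History | 3.31 
Biology | 3.74 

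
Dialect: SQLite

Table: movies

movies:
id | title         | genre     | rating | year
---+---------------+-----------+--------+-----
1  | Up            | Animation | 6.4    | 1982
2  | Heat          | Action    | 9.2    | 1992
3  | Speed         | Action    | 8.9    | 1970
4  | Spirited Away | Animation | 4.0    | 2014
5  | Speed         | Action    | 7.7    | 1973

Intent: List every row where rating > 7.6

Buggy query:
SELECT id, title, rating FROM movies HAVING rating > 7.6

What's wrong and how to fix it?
Bug: HAVING filters the output of aggregation, but this query has no GROUP BY and no aggregate functions, so SQLite rejects it (HAVING clause on a non-aggregate query); the condition here is per row

Fix: Use WHERE for row-level filtering

Corrected query:
SELECT id, title, rating FROM movies WHERE rating > 7.6

Result:
id | title | rating
---+-------+-------
2  | Heat  | 9.2   
3  | Speed | 8.9   
5  | Speed | 7.7   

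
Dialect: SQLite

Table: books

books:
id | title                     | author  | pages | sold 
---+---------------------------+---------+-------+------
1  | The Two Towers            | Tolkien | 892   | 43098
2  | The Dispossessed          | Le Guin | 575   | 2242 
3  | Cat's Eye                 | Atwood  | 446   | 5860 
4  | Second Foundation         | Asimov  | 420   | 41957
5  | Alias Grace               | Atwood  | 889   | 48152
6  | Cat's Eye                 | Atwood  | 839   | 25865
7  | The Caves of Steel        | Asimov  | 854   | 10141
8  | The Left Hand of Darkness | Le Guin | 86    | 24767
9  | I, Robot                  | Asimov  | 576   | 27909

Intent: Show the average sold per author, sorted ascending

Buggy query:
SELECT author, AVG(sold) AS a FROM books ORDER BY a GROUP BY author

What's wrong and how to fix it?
Bug: ORDER BY appears before GROUP BY; SQL clause order requires GROUP BY first

Fix: Reorder: SELECT … FROM … GROUP BY … ORDER BY …

Corrected query:
SELECT author, AVG(sold) AS a FROM books GROUP BY author ORDER BY a

Result:
author  | a           
--------+-------------
Le Guin | 13504.5     
Atwood  | 26625.666667
Asimov  | 26669       
Tolkien | 43098       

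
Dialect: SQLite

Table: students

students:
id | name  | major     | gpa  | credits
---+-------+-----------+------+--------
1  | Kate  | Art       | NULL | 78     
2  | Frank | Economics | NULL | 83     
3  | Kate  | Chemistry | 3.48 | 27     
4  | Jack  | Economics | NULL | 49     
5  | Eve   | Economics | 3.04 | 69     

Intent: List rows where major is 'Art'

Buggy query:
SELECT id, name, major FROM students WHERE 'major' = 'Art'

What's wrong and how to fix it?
Bug: Single quotes denote string literals in SQL; the column name is being compared as a constant string

Fix: Reference the column as major without single quotes

Corrected query:
SELECT id, name, major FROM students WHERE major = 'Art'

Result:
id | name | major
---+------+------
1  | Kate | Art  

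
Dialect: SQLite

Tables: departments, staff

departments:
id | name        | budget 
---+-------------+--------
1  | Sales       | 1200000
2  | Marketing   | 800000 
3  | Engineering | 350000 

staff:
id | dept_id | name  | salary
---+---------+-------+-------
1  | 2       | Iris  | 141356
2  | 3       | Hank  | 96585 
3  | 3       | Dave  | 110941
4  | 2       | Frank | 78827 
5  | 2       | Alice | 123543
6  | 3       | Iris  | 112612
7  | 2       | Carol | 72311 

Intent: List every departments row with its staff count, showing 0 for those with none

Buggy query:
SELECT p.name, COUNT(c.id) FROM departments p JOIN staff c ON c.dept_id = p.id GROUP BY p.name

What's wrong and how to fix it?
Bug: INNER JOIN drops departments rows that have no matching staff rows

Fix: Use LEFT JOIN so parents without children still appear (COUNT(c.id) gives 0)

Corrected query:
SELECT p.name, COUNT(c.id) FROM departments p LEFT JOIN staff c ON c.dept_id = p.id GROUP BY p.name

Result:
name        | COUNT(c.id)
------------+------------
Engineering | 3          
Marketing   | 4          
Sales       | 0          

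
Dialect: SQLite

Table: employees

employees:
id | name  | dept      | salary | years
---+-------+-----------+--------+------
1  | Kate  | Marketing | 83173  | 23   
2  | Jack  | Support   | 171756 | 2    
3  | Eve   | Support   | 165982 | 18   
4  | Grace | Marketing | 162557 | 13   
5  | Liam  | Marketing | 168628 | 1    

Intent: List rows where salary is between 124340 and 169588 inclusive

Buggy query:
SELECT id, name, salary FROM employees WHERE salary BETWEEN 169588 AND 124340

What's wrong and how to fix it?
Bug: The bounds are reversed; BETWEEN a AND b requires a <= b to match anything

Fix: Write BETWEEN 124340 AND 169588

Corrected query:
SELECT id, name, salary FROM employees WHERE salary BETWEEN 124340 AND 169588

Result:
id | name  | salary
---+-------+-------
3  | Eve   | 165982
4  | Grace | 162557
5  | Liam  | 168628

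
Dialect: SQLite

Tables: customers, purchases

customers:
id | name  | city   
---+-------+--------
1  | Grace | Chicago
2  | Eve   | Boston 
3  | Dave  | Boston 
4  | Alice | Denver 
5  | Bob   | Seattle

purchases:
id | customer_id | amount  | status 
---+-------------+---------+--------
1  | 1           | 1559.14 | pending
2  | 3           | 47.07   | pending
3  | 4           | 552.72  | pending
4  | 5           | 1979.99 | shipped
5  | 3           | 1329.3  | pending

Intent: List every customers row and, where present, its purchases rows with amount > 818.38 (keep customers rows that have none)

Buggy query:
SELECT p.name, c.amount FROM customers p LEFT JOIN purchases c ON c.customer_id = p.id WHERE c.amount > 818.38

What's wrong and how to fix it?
Bug: A WHERE condition on the right-hand table after LEFT JOIN drops unmatched parents

Fix: Move the right-table condition into the ON clause so unmatched parents are kept

Corrected query:
SELECT p.name, c.amount FROM customers p LEFT JOIN purchases c ON c.customer_id = p.id AND c.amount > 818.38

Result:
name  | amount 
------+--------
Grace | 1559.14
Eve   | NULL   
Dave  | 1329.3 
Alice | NULL   
Bob   | 1979.99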